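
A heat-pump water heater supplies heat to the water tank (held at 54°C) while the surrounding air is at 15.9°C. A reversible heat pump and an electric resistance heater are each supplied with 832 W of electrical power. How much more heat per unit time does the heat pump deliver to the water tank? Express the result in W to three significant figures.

6310 W

In absolute terms T_C = 289.05 K and T_H = 327.15 K, so ΔT = 38.10 K.
COP_Carnot = T_H/ΔT = 327.15/38.10 = 8.587.
The heat pump delivers Q̇_H = COP × Ẇ = 7144 W; the resistance heater delivers Ẇ = 832.0 W.
Extra = (COP − 1)·Ẇ = 6312 W.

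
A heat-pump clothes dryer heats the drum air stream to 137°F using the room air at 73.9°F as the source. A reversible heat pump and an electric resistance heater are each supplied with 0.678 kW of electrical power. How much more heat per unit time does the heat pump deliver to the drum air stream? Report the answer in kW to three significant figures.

5.73 kW

In absolute terms T_C = 296.43 K and T_H = 331.48 K, so ΔT = 35.06 K.
COP_Carnot = T_H/ΔT = 331.48/35.06 = 9.456.
The heat pump delivers Q̇_H = COP × Ẇ = 6.411 kW; the resistance heater delivers Ẇ = 0.6780 kW.
Extra = (COP − 1)·Ẇ = 5.733 kW.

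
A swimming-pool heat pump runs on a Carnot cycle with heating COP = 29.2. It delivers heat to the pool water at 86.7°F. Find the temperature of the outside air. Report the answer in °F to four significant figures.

67.99 °F

COP_HP = T_H/(T_H − T_C) gives T_H − T_C = T_H/COP.
With T_H = 303.54 K, T_C = 303.54 × (1 − 1/29.2) = 293.14 K.
Converting, 293.14 K = 67.99°F.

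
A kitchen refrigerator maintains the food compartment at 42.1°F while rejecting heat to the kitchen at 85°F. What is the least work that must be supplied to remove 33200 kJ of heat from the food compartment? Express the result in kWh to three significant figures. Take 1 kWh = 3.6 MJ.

0.788 kWh

In absolute terms T_C = 278.76 K and T_H = 302.59 K, so ΔT = 23.83 K.
The reversible limit is COP_R = T_C/ΔT = 11.70, so W_min = Q_C/COP = Q_C·ΔT/T_C.
W_min = 33200 × 23.83/278.76 = 2839 kJ = 0.7885 kWh.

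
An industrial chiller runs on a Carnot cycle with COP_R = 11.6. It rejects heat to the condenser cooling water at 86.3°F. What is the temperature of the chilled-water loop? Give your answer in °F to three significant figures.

43.0 °F

For a Carnot refrigerator COP_R = T_C/(T_H − T_C), so T_C = COP·T_H/(1 + COP).
With T_H = 303.32 K, T_C = 11.6 × 303.32/12.60 = 279.24 K.
Converting, 279.24 K = 42.97°F.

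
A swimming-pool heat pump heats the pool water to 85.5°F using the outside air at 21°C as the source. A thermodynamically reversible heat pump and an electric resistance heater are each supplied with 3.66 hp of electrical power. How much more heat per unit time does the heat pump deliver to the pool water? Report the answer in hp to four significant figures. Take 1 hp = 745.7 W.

In absolute terms T_C = 294.15 K and T_H = 302.87 K, so ΔT = 8.722 K.
COP_Carnot = T_H/ΔT = 302.87/8.722 = 34.72.
The heat pump delivers Q̇_H = COP × Ẇ = 127.1 hp; the resistance heater delivers Ẇ = 3.660 hp.
Extra = (COP − 1)·Ẇ = 123.4 hp.

123.4 hp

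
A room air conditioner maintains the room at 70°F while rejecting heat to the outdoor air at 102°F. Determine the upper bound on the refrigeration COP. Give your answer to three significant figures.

In absolute terms T_C = 294.26 K and T_H = 312.04 K, so ΔT = 17.78 K.
For a reversible cycle, COP_Carnot = T_C/ΔT = 294.26/17.78 = 16.55.

16.6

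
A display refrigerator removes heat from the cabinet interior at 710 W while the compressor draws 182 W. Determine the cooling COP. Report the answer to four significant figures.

The first law gives Q̇_H = Q̇_C + Ẇ, so the three rates are Q̇_C = 710.0, Q̇_H = 892.0, Ẇ = 182.0 W.
COP_R = Q̇_C/Ẇ = 710.0/182.0 = 3.901.

3.901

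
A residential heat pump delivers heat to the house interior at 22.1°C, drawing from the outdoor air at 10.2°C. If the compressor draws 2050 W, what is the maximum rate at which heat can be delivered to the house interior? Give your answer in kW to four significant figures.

50.86 kW

In absolute terms T_C = 283.35 K and T_H = 295.25 K, so ΔT = 11.90 K.
COP_Carnot = T_H/ΔT = 295.25/11.90 = 24.81.
Q̇_max = COP_Carnot × Ẇ = 24.81 × 2050 W = 50860 W = 50.86 kW.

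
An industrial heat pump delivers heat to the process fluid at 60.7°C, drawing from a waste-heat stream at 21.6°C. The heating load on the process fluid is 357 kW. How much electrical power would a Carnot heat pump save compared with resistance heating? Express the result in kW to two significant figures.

320 kW

In absolute terms T_C = 294.75 K and T_H = 333.85 K, so ΔT = 39.10 K.
COP_Carnot = T_H/ΔT = 333.85/39.10 = 8.538.
Resistance heating needs Ẇ_res = Q̇_H = 357.0 kW; the reversible heat pump needs only Ẇ_hp = Q̇_H/COP = 41.81 kW.
Saving = 357.0 − 41.81 = 315.2 kW.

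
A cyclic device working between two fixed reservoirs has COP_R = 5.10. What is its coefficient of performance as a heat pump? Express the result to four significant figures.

The first law on one cycle gives Q_H = Q_C + W, so Q_H/W = Q_C/W + 1.
COP_HP = COP_R + 1 = 5.10 + 1 = 6.10.

6.100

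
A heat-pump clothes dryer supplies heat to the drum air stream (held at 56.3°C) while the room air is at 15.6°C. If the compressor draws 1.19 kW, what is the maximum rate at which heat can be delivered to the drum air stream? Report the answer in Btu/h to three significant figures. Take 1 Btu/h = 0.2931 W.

In absolute terms T_C = 288.75 K and T_H = 329.45 K, so ΔT = 40.70 K.
COP_Carnot = T_H/ΔT = 329.45/40.70 = 8.095.
Q̇_max = COP_Carnot × Ẇ = 8.095 × 1.190 kW = 9.633 kW = 32860 Btu/h.

32900 Btu/h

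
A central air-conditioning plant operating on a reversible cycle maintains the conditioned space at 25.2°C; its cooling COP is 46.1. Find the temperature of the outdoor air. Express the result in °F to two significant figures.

89 °F

COP_R = T_C/(T_H − T_C) gives T_H − T_C = T_C/COP.
With T_C = 298.35 K, T_H = 298.35 × (1 + 1/46.1) = 304.82 K.
Converting, 304.82 K = 89.01°F.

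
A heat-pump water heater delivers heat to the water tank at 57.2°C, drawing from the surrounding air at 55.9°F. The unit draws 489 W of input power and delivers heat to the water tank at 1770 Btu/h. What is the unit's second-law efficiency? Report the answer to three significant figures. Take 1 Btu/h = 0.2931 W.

0.141

Converting, Q̇_H = 1770 Btu/h = 518.8 W, so COP_actual = Q̇_H/Ẇ = 518.8/489.0 = 1.061.
In absolute terms T_C = 286.43 K and T_H = 330.35 K, so ΔT = 43.92 K.
COP_Carnot = T_H/ΔT = 330.35/43.92 = 7.521.
η_II = COP_actual/COP_Carnot = 1.061/7.521 = 0.1411.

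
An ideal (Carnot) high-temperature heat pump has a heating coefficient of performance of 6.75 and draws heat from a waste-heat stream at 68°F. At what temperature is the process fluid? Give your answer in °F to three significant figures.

160 °F

COP_HP = T_H/(T_H − T_C) rearranges to T_H = COP·T_C/(COP − 1).
With T_C = 293.15 K, T_H = 6.75 × 293.15/5.750 = 344.13 K.
Converting, 344.13 K = 159.77°F.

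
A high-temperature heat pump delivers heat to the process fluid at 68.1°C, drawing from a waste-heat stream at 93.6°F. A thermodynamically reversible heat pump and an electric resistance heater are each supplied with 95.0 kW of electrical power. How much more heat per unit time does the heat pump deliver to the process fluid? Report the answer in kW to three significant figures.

In absolute terms T_C = 307.37 K and T_H = 341.25 K, so ΔT = 33.88 K.
COP_Carnot = T_H/ΔT = 341.25/33.88 = 10.07.
The heat pump delivers Q̇_H = COP × Ẇ = 956.9 kW; the resistance heater delivers Ẇ = 95.00 kW.
Extra = (COP − 1)·Ẇ = 861.9 kW.

862 kW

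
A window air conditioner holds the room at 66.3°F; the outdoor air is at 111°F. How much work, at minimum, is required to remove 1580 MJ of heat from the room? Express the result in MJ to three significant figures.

In absolute terms T_C = 292.21 K and T_H = 317.04 K, so ΔT = 24.83 K.
The reversible limit is COP_R = T_C/ΔT = 11.77, so W_min = Q_C/COP = Q_C·ΔT/T_C.
W_min = 1580 × 24.83/292.21 = 134.3 MJ.

134 MJ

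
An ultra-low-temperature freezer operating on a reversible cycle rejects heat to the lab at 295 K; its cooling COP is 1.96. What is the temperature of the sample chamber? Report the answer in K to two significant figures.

200 K

For a Carnot refrigerator COP_R = T_C/(T_H − T_C), so T_C = COP·T_H/(1 + COP).
With T_H = 295.00 K, T_C = 1.96 × 295.00/2.960 = 195.34 K.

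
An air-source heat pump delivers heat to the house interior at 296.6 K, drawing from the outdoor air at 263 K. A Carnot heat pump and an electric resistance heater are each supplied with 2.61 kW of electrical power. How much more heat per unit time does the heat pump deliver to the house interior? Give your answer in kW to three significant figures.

20.4 kW

The reservoir spacing is ΔT = 296.6 − 263 = 33.60 K.
COP_Carnot = T_H/ΔT = 296.60/33.60 = 8.827.
The heat pump delivers Q̇_H = COP × Ẇ = 23.04 kW; the resistance heater delivers Ẇ = 2.610 kW.
Extra = (COP − 1)·Ẇ = 20.43 kW.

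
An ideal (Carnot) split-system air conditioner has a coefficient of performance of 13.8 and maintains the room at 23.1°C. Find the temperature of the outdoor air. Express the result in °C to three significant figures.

44.6 °C

COP_R = T_C/(T_H − T_C) gives T_H − T_C = T_C/COP.
With T_C = 296.25 K, T_H = 296.25 × (1 + 1/13.8) = 317.72 K.
Converting, 317.72 K = 44.57°C.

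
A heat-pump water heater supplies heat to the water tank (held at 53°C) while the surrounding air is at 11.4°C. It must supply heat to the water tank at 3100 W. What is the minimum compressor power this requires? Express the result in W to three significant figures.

395 W

In absolute terms T_C = 284.55 K and T_H = 326.15 K, so ΔT = 41.60 K.
COP_Carnot = T_H/ΔT = 326.15/41.60 = 7.840.
Ẇ_min = Q̇/COP_Carnot = 3100/7.840 = 395.4 W.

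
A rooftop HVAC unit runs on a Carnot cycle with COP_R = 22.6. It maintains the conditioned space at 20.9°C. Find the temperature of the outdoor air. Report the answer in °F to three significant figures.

93.0 °F

COP_R = T_C/(T_H − T_C) gives T_H − T_C = T_C/COP.
With T_C = 294.05 K, T_H = 294.05 × (1 + 1/22.6) = 307.06 K.
Converting, 307.06 K = 93.04°F.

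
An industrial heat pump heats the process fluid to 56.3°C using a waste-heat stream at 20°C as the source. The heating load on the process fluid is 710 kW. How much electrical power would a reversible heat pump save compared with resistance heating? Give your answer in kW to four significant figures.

631.8 kW

In absolute terms T_C = 293.15 K and T_H = 329.45 K, so ΔT = 36.30 K.
COP_Carnot = T_H/ΔT = 329.45/36.30 = 9.076.
Resistance heating needs Ẇ_res = Q̇_H = 710.0 kW; the reversible heat pump needs only Ẇ_hp = Q̇_H/COP = 78.23 kW.
Saving = 710.0 − 78.23 = 631.8 kW.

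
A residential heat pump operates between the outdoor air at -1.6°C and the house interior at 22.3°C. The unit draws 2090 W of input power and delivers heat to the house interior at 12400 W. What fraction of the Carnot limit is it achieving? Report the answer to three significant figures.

0.480

COP_actual = Q̇_H/Ẇ = 12400/2090 = 5.933.
In absolute terms T_C = 271.55 K and T_H = 295.45 K, so ΔT = 23.90 K.
COP_Carnot = T_H/ΔT = 295.45/23.90 = 12.36.
η_II = COP_actual/COP_Carnot = 5.933/12.36 = 0.4799.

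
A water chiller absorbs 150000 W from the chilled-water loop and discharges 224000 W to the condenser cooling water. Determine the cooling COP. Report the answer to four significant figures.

2.027

The first law gives Q̇_H = Q̇_C + Ẇ, so the three rates are Q̇_C = 150000, Q̇_H = 224000, Ẇ = 74000 W.
COP_R = Q̇_C/Ẇ = 150000/74000 = 2.027.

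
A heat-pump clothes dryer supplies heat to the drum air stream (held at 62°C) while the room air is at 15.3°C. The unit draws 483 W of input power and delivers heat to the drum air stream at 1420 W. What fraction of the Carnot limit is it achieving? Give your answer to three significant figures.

COP_actual = Q̇_H/Ẇ = 1420/483.0 = 2.940.
In absolute terms T_C = 288.45 K and T_H = 335.15 K, so ΔT = 46.70 K.
COP_Carnot = T_H/ΔT = 335.15/46.70 = 7.177.
η_II = COP_actual/COP_Carnot = 2.940/7.177 = 0.4097.

0.410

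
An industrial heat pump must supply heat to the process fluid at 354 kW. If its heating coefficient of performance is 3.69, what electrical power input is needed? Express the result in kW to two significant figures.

Ẇ = Q̇_H/COP_HP = 354.0/3.69 = 95.93 kW.

96 kW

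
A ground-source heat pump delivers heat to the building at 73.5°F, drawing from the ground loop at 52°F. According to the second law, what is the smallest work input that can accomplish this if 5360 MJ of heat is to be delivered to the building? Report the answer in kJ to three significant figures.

216000 kJ

In absolute terms T_C = 284.26 K and T_H = 296.21 K, so ΔT = 11.94 K.
The reversible limit is COP_HP = T_H/ΔT = 24.80, so W_min = Q_H/COP = Q_H·ΔT/T_H.
W_min = 5360 × 11.94/296.21 = 216.1 MJ = 216100 kJ.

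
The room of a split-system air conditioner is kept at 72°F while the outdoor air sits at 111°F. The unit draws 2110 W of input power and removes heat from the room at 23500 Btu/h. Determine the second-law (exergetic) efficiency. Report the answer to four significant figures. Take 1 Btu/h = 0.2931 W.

0.2395

Converting, Q̇_C = 23500 Btu/h = 6888 W, so COP_actual = Q̇_C/Ẇ = 6888/2110 = 3.264.
In absolute terms T_C = 295.37 K and T_H = 317.04 K, so ΔT = 21.67 K.
COP_Carnot = T_C/ΔT = 295.37/21.67 = 13.63.
η_II = COP_actual/COP_Carnot = 3.264/13.63 = 0.2395.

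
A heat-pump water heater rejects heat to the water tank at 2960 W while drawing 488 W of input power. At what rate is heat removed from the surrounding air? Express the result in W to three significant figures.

For a cyclic device the first law requires Q̇_H = Q̇_C + Ẇ.
Q̇_C = Q̇_H − Ẇ = 2472 W.

2470 W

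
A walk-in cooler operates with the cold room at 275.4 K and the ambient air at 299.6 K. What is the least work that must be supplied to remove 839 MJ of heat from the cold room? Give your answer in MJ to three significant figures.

The reservoir spacing is ΔT = 299.6 − 275.4 = 24.20 K.
The reversible limit is COP_R = T_C/ΔT = 11.38, so W_min = Q_C/COP = Q_C·ΔT/T_C.
W_min = 839.0 × 24.20/275.40 = 73.72 MJ.

73.7 MJ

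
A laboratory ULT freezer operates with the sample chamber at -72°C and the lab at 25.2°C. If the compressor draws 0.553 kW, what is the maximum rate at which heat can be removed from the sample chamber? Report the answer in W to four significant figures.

In absolute terms T_C = 201.15 K and T_H = 298.35 K, so ΔT = 97.20 K.
COP_Carnot = T_C/ΔT = 201.15/97.20 = 2.069.
Q̇_max = COP_Carnot × Ẇ = 2.069 × 0.5530 kW = 1.144 kW = 1144 W.

1144 W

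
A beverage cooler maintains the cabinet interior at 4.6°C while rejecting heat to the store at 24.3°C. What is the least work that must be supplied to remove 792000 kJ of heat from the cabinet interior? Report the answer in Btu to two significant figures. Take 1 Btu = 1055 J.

In absolute terms T_C = 277.75 K and T_H = 297.45 K, so ΔT = 19.70 K.
The reversible limit is COP_R = T_C/ΔT = 14.10, so W_min = Q_C/COP = Q_C·ΔT/T_C.
W_min = 792000 × 19.70/277.75 = 56170 kJ = 53250 Btu.

53000 Btu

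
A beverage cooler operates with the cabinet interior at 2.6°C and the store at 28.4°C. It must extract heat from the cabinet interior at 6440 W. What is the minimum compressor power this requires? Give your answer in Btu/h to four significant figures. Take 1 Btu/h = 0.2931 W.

In absolute terms T_C = 275.75 K and T_H = 301.55 K, so ΔT = 25.80 K.
COP_Carnot = T_C/ΔT = 275.75/25.80 = 10.69.
Ẇ_min = Q̇/COP_Carnot = 6440/10.69 = 602.5 W = 2056 Btu/h.

2056 Btu/h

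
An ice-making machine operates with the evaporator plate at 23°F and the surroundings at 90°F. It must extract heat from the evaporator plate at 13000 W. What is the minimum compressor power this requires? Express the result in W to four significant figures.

1805 W

In absolute terms T_C = 268.15 K and T_H = 305.37 K, so ΔT = 37.22 K.
COP_Carnot = T_C/ΔT = 268.15/37.22 = 7.204.
Ẇ_min = Q̇/COP_Carnot = 13000/7.204 = 1805 W.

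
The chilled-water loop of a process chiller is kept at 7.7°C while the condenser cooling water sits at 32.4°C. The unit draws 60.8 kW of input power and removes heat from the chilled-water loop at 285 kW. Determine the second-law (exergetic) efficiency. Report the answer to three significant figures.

0.412

COP_actual = Q̇_C/Ẇ = 285.0/60.80 = 4.688.
In absolute terms T_C = 280.85 K and T_H = 305.55 K, so ΔT = 24.70 K.
COP_Carnot = T_C/ΔT = 280.85/24.70 = 11.37.
η_II = COP_actual/COP_Carnot = 4.688/11.37 = 0.4123.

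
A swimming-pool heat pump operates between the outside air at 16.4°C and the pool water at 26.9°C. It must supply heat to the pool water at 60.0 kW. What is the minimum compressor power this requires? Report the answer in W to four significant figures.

2100 W

In absolute terms T_C = 289.55 K and T_H = 300.05 K, so ΔT = 10.50 K.
COP_Carnot = T_H/ΔT = 300.05/10.50 = 28.58.
Ẇ_min = Q̇/COP_Carnot = 60.00/28.58 = 2.100 kW = 2100 W.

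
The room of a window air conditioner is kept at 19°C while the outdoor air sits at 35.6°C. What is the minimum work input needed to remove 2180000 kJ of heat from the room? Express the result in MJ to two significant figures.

120 MJ

In absolute terms T_C = 292.15 K and T_H = 308.75 K, so ΔT = 16.60 K.
The reversible limit is COP_R = T_C/ΔT = 17.60, so W_min = Q_C/COP = Q_C·ΔT/T_C.
W_min = 2180000 × 16.60/292.15 = 123900 kJ = 123.9 MJ.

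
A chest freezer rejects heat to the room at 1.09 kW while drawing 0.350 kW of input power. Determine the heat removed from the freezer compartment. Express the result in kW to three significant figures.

0.740 kW

For a cyclic device the first law requires Q̇_H = Q̇_C + Ẇ.
Q̇_C = Q̇_H − Ẇ = 0.7400 kW.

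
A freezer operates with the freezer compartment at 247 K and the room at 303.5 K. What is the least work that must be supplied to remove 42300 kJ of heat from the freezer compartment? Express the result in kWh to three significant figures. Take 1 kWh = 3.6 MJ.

The reservoir spacing is ΔT = 303.5 − 247 = 56.50 K.
The reversible limit is COP_R = T_C/ΔT = 4.372, so W_min = Q_C/COP = Q_C·ΔT/T_C.
W_min = 42300 × 56.50/247.00 = 9676 kJ = 2.688 kWh.

2.69 kWh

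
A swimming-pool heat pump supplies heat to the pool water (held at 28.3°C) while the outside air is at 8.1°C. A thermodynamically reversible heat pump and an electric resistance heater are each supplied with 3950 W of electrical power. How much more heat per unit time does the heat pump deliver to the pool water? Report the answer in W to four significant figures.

In absolute terms T_C = 281.25 K and T_H = 301.45 K, so ΔT = 20.20 K.
COP_Carnot = T_H/ΔT = 301.45/20.20 = 14.92.
The heat pump delivers Q̇_H = COP × Ẇ = 58950 W; the resistance heater delivers Ẇ = 3950 W.
Extra = (COP − 1)·Ẇ = 55000 W.

55000 W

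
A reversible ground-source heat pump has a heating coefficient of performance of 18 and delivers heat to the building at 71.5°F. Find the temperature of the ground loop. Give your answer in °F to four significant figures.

COP_HP = T_H/(T_H − T_C) gives T_H − T_C = T_H/COP.
With T_H = 295.09 K, T_C = 295.09 × (1 − 1/18) = 278.70 K.
Converting, 278.70 K = 41.99°F.

41.99 °F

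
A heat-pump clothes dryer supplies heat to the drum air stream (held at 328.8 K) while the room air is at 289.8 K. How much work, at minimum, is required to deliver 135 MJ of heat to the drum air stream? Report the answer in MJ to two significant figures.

16 MJ

The reservoir spacing is ΔT = 328.8 − 289.8 = 39.00 K.
The reversible limit is COP_HP = T_H/ΔT = 8.431, so W_min = Q_H/COP = Q_H·ΔT/T_H.
W_min = 135.0 × 39.00/328.80 = 16.01 MJ.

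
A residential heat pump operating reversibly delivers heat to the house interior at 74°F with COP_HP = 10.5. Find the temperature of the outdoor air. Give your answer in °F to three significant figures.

23.2 °F

COP_HP = T_H/(T_H − T_C) gives T_H − T_C = T_H/COP.
With T_H = 296.48 K, T_C = 296.48 × (1 − 1/10.5) = 268.25 K.
Converting, 268.25 K = 23.17°F.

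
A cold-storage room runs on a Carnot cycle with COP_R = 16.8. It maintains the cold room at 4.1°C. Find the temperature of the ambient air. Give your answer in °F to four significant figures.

69.09 °F

COP_R = T_C/(T_H − T_C) gives T_H − T_C = T_C/COP.
With T_C = 277.25 K, T_H = 277.25 × (1 + 1/16.8) = 293.75 K.
Converting, 293.75 K = 69.09°F.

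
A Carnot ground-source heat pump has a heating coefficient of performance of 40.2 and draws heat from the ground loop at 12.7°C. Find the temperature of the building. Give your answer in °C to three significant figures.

20.0 °C

COP_HP = T_H/(T_H − T_C) rearranges to T_H = COP·T_C/(COP − 1).
With T_C = 285.85 K, T_H = 40.2 × 285.85/39.20 = 293.14 K.
Converting, 293.14 K = 19.99°C.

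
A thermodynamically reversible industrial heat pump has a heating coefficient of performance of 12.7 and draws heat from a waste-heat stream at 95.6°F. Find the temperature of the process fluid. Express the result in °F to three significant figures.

143 °F

COP_HP = T_H/(T_H − T_C) rearranges to T_H = COP·T_C/(COP − 1).
With T_C = 308.48 K, T_H = 12.7 × 308.48/11.70 = 334.85 K.
Converting, 334.85 K = 143.06°F.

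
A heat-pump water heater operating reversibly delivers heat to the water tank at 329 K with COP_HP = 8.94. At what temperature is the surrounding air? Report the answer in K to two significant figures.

290 K

COP_HP = T_H/(T_H − T_C) gives T_H − T_C = T_H/COP.
With T_H = 329.00 K, T_C = 329.00 × (1 − 1/8.94) = 292.20 K.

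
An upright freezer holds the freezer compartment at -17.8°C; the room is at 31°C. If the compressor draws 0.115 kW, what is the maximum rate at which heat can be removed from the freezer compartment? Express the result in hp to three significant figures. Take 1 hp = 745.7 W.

0.807 hp

In absolute terms T_C = 255.35 K and T_H = 304.15 K, so ΔT = 48.80 K.
COP_Carnot = T_C/ΔT = 255.35/48.80 = 5.233.
Q̇_max = COP_Carnot × Ẇ = 5.233 × 0.1150 kW = 0.6017 kW = 0.8070 hp.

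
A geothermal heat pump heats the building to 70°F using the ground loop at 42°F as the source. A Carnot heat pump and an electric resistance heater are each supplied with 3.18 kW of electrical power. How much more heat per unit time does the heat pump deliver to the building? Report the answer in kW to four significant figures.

56.98 kW

In absolute terms T_C = 278.71 K and T_H = 294.26 K, so ΔT = 15.56 K.
COP_Carnot = T_H/ΔT = 294.26/15.56 = 18.92.
The heat pump delivers Q̇_H = COP × Ẇ = 60.16 kW; the resistance heater delivers Ẇ = 3.180 kW.
Extra = (COP − 1)·Ẇ = 56.98 kW.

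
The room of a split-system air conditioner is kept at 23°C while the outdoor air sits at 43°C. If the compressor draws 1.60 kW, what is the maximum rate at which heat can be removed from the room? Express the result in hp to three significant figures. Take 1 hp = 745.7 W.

31.8 hp

In absolute terms T_C = 296.15 K and T_H = 316.15 K, so ΔT = 20.00 K.
COP_Carnot = T_C/ΔT = 296.15/20.00 = 14.81.
Q̇_max = COP_Carnot × Ẇ = 14.81 × 1.600 kW = 23.69 kW = 31.77 hp.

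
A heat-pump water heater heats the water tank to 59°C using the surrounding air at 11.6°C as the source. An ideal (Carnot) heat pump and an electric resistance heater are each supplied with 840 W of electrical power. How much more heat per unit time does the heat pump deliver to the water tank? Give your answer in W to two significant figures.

5000 W

In absolute terms T_C = 284.75 K and T_H = 332.15 K, so ΔT = 47.40 K.
COP_Carnot = T_H/ΔT = 332.15/47.40 = 7.007.
The heat pump delivers Q̇_H = COP × Ẇ = 5886 W; the resistance heater delivers Ẇ = 840.0 W.
Extra = (COP − 1)·Ẇ = 5046 W.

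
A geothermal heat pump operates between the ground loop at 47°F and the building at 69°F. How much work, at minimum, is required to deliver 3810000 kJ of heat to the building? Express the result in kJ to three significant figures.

159000 kJ

In absolute terms T_C = 281.48 K and T_H = 293.71 K, so ΔT = 12.22 K.
The reversible limit is COP_HP = T_H/ΔT = 24.03, so W_min = Q_H/COP = Q_H·ΔT/T_H.
W_min = 3810000 × 12.22/293.71 = 158500 kJ.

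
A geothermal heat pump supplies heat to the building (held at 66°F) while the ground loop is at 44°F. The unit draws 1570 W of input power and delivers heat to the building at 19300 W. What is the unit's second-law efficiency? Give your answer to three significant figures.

COP_actual = Q̇_H/Ẇ = 19300/1570 = 12.29.
In absolute terms T_C = 279.82 K and T_H = 292.04 K, so ΔT = 12.22 K.
COP_Carnot = T_H/ΔT = 292.04/12.22 = 23.89.
η_II = COP_actual/COP_Carnot = 12.29/23.89 = 0.5145.

0.514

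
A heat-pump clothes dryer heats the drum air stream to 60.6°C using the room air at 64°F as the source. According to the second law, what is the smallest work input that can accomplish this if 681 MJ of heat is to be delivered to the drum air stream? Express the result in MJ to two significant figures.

In absolute terms T_C = 290.93 K and T_H = 333.75 K, so ΔT = 42.82 K.
The reversible limit is COP_HP = T_H/ΔT = 7.794, so W_min = Q_H/COP = Q_H·ΔT/T_H.
W_min = 681.0 × 42.82/333.75 = 87.38 MJ.

87 MJ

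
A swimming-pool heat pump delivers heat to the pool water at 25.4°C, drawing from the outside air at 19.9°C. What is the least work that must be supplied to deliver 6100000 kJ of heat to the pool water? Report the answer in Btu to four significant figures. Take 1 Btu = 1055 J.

In absolute terms T_C = 293.05 K and T_H = 298.55 K, so ΔT = 5.500 K.
The reversible limit is COP_HP = T_H/ΔT = 54.28, so W_min = Q_H/COP = Q_H·ΔT/T_H.
W_min = 6100000 × 5.500/298.55 = 112400 kJ = 106500 Btu.

106500 Btu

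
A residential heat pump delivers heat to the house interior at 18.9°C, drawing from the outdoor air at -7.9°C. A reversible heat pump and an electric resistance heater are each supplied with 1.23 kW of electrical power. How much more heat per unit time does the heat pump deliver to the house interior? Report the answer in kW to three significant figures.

In absolute terms T_C = 265.25 K and T_H = 292.05 K, so ΔT = 26.80 K.
COP_Carnot = T_H/ΔT = 292.05/26.80 = 10.90.
The heat pump delivers Q̇_H = COP × Ẇ = 13.40 kW; the resistance heater delivers Ẇ = 1.230 kW.
Extra = (COP − 1)·Ẇ = 12.17 kW.

12.2 kW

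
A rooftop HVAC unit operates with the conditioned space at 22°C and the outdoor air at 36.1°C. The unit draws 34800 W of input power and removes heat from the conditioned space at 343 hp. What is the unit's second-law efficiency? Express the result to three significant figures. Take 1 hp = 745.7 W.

Converting, Q̇_C = 343.0 hp = 255800 W, so COP_actual = Q̇_C/Ẇ = 255800/34800 = 7.350.
In absolute terms T_C = 295.15 K and T_H = 309.25 K, so ΔT = 14.10 K.
COP_Carnot = T_C/ΔT = 295.15/14.10 = 20.93.
η_II = COP_actual/COP_Carnot = 7.350/20.93 = 0.3511.

0.351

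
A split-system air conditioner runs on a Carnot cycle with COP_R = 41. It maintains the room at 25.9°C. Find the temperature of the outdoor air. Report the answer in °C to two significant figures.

COP_R = T_C/(T_H − T_C) gives T_H − T_C = T_C/COP.
With T_C = 299.05 K, T_H = 299.05 × (1 + 1/41) = 306.34 K.
Converting, 306.34 K = 33.19°C.

33 °C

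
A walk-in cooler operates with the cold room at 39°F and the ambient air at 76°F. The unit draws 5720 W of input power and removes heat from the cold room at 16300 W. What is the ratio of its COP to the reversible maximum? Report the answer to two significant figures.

0.21

COP_actual = Q̇_C/Ẇ = 16300/5720 = 2.850.
In absolute terms T_C = 277.04 K and T_H = 297.59 K, so ΔT = 20.56 K.
COP_Carnot = T_C/ΔT = 277.04/20.56 = 13.48.
η_II = COP_actual/COP_Carnot = 2.850/13.48 = 0.2114.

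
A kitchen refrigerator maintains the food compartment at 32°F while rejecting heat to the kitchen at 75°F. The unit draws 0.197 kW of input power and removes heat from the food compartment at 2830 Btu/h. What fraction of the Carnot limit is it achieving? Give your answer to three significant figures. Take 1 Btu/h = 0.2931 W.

Converting, Q̇_C = 2830 Btu/h = 0.8295 kW, so COP_actual = Q̇_C/Ẇ = 0.8295/0.1970 = 4.211.
In absolute terms T_C = 273.15 K and T_H = 297.04 K, so ΔT = 23.89 K.
COP_Carnot = T_C/ΔT = 273.15/23.89 = 11.43.
η_II = COP_actual/COP_Carnot = 4.211/11.43 = 0.3682.

0.368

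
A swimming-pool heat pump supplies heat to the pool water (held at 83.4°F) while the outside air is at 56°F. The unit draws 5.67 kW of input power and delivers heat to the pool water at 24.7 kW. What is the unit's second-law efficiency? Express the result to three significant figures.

0.220

COP_actual = Q̇_H/Ẇ = 24.70/5.670 = 4.356.
In absolute terms T_C = 286.48 K and T_H = 301.71 K, so ΔT = 15.22 K.
COP_Carnot = T_H/ΔT = 301.71/15.22 = 19.82.
η_II = COP_actual/COP_Carnot = 4.356/19.82 = 0.2198.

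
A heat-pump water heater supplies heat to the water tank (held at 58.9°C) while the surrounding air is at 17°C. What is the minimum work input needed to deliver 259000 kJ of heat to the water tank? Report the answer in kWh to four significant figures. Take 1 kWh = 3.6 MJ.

9.078 kWh

In absolute terms T_C = 290.15 K and T_H = 332.05 K, so ΔT = 41.90 K.
The reversible limit is COP_HP = T_H/ΔT = 7.925, so W_min = Q_H/COP = Q_H·ΔT/T_H.
W_min = 259000 × 41.90/332.05 = 32680 kJ = 9.078 kWh.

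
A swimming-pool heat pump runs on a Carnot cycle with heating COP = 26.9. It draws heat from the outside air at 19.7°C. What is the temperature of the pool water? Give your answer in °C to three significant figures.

31.0 °C

COP_HP = T_H/(T_H − T_C) rearranges to T_H = COP·T_C/(COP − 1).
With T_C = 292.85 K, T_H = 26.9 × 292.85/25.90 = 304.16 K.
Converting, 304.16 K = 31.01°C.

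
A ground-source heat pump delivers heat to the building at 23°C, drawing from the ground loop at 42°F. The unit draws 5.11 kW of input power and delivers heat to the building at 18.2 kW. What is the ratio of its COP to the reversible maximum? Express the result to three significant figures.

0.210

COP_actual = Q̇_H/Ẇ = 18.20/5.110 = 3.562.
In absolute terms T_C = 278.71 K and T_H = 296.15 K, so ΔT = 17.44 K.
COP_Carnot = T_H/ΔT = 296.15/17.44 = 16.98.
η_II = COP_actual/COP_Carnot = 3.562/16.98 = 0.2098.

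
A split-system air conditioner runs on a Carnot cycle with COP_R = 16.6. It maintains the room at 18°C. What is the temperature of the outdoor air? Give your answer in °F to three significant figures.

COP_R = T_C/(T_H − T_C) gives T_H − T_C = T_C/COP.
With T_C = 291.15 K, T_H = 291.15 × (1 + 1/16.6) = 308.69 K.
Converting, 308.69 K = 95.97°F.

96.0 °F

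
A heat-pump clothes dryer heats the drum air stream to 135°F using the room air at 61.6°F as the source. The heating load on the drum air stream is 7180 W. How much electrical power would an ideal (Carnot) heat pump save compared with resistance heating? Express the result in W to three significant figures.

In absolute terms T_C = 289.59 K and T_H = 330.37 K, so ΔT = 40.78 K.
COP_Carnot = T_H/ΔT = 330.37/40.78 = 8.102.
Resistance heating needs Ẇ_res = Q̇_H = 7180 W; the reversible heat pump needs only Ẇ_hp = Q̇_H/COP = 886.2 W.
Saving = 7180 − 886.2 = 6294 W.

6290 W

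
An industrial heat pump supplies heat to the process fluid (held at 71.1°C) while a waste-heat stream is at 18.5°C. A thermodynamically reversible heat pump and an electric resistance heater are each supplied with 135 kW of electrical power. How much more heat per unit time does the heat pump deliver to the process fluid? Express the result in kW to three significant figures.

In absolute terms T_C = 291.65 K and T_H = 344.25 K, so ΔT = 52.60 K.
COP_Carnot = T_H/ΔT = 344.25/52.60 = 6.545.
The heat pump delivers Q̇_H = COP × Ẇ = 883.5 kW; the resistance heater delivers Ẇ = 135.0 kW.
Extra = (COP − 1)·Ẇ = 748.5 kW.

749 kW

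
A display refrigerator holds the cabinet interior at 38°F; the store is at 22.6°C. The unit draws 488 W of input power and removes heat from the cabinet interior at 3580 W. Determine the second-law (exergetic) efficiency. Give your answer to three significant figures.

COP_actual = Q̇_C/Ẇ = 3580/488.0 = 7.336.
In absolute terms T_C = 276.48 K and T_H = 295.75 K, so ΔT = 19.27 K.
COP_Carnot = T_C/ΔT = 276.48/19.27 = 14.35.
η_II = COP_actual/COP_Carnot = 7.336/14.35 = 0.5112.

0.511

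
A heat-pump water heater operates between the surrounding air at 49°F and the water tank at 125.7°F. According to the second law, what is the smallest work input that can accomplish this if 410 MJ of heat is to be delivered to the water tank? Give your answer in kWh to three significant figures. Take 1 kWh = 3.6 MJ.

14.9 kWh

In absolute terms T_C = 282.59 K and T_H = 325.21 K, so ΔT = 42.61 K.
The reversible limit is COP_HP = T_H/ΔT = 7.632, so W_min = Q_H/COP = Q_H·ΔT/T_H.
W_min = 410.0 × 42.61/325.21 = 53.72 MJ = 14.92 kWh.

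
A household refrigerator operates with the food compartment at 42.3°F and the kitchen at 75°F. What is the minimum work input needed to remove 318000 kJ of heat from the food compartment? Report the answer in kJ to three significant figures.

In absolute terms T_C = 278.87 K and T_H = 297.04 K, so ΔT = 18.17 K.
The reversible limit is COP_R = T_C/ΔT = 15.35, so W_min = Q_C/COP = Q_C·ΔT/T_C.
W_min = 318000 × 18.17/278.87 = 20720 kJ.

20700 kJ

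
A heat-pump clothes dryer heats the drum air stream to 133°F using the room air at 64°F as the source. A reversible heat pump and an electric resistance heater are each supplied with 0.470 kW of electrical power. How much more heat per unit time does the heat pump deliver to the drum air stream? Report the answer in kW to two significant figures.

In absolute terms T_C = 290.93 K and T_H = 329.26 K, so ΔT = 38.33 K.
COP_Carnot = T_H/ΔT = 329.26/38.33 = 8.589.
The heat pump delivers Q̇_H = COP × Ẇ = 4.037 kW; the resistance heater delivers Ẇ = 0.4700 kW.
Extra = (COP − 1)·Ẇ = 3.567 kW.

3.6 kW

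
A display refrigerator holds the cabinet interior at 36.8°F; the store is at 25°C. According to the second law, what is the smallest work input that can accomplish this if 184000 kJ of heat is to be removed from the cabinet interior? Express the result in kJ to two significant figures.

In absolute terms T_C = 275.82 K and T_H = 298.15 K, so ΔT = 22.33 K.
The reversible limit is COP_R = T_C/ΔT = 12.35, so W_min = Q_C/COP = Q_C·ΔT/T_C.
W_min = 184000 × 22.33/275.82 = 14900 kJ.

15000 kJ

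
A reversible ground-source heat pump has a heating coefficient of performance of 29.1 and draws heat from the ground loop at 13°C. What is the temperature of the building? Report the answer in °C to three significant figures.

23.2 °C

COP_HP = T_H/(T_H − T_C) rearranges to T_H = COP·T_C/(COP − 1).
With T_C = 286.15 K, T_H = 29.1 × 286.15/28.10 = 296.33 K.
Converting, 296.33 K = 23.18°C.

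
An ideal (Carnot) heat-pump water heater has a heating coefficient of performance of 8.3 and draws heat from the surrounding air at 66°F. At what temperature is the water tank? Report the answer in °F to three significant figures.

138 °F

COP_HP = T_H/(T_H − T_C) rearranges to T_H = COP·T_C/(COP − 1).
With T_C = 292.04 K, T_H = 8.3 × 292.04/7.300 = 332.04 K.
Converting, 332.04 K = 138.01°F.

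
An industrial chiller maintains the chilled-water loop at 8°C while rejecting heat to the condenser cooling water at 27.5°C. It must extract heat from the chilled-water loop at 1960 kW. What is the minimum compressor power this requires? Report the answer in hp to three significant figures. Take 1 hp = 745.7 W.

182 hp

In absolute terms T_C = 281.15 K and T_H = 300.65 K, so ΔT = 19.50 K.
COP_Carnot = T_C/ΔT = 281.15/19.50 = 14.42.
Ẇ_min = Q̇/COP_Carnot = 1960/14.42 = 135.9 kW = 182.3 hp.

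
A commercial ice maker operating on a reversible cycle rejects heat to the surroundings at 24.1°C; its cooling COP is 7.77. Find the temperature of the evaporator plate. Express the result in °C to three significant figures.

For a Carnot refrigerator COP_R = T_C/(T_H − T_C), so T_C = COP·T_H/(1 + COP).
With T_H = 297.25 K, T_C = 7.77 × 297.25/8.770 = 263.36 K.
Converting, 263.36 K = -9.79°C.

-9.79 °C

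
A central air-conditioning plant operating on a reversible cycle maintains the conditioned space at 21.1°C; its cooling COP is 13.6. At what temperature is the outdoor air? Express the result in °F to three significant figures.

COP_R = T_C/(T_H − T_C) gives T_H − T_C = T_C/COP.
With T_C = 294.25 K, T_H = 294.25 × (1 + 1/13.6) = 315.89 K.
Converting, 315.89 K = 108.92°F.

109 °F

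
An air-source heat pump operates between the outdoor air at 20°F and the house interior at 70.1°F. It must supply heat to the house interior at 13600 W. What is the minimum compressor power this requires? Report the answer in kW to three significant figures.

1.29 kW

In absolute terms T_C = 266.48 K and T_H = 294.32 K, so ΔT = 27.83 K.
COP_Carnot = T_H/ΔT = 294.32/27.83 = 10.57.
Ẇ_min = Q̇/COP_Carnot = 13600/10.57 = 1286 W = 1.286 kW.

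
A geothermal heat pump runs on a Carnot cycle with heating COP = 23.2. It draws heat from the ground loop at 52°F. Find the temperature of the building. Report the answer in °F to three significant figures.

COP_HP = T_H/(T_H − T_C) rearranges to T_H = COP·T_C/(COP − 1).
With T_C = 284.26 K, T_H = 23.2 × 284.26/22.20 = 297.07 K.
Converting, 297.07 K = 75.05°F.

75.0 °F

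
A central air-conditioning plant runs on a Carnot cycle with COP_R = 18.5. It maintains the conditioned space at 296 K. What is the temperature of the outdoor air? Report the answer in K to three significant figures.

COP_R = T_C/(T_H − T_C) gives T_H − T_C = T_C/COP.
With T_C = 296.00 K, T_H = 296.00 × (1 + 1/18.5) = 312.00 K.

312 K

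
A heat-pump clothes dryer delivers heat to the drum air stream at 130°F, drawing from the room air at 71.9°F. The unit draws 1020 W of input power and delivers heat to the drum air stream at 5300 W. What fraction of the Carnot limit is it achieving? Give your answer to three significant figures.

0.512

COP_actual = Q̇_H/Ẇ = 5300/1020 = 5.196.
In absolute terms T_C = 295.32 K and T_H = 327.59 K, so ΔT = 32.28 K.
COP_Carnot = T_H/ΔT = 327.59/32.28 = 10.15.
η_II = COP_actual/COP_Carnot = 5.196/10.15 = 0.5120.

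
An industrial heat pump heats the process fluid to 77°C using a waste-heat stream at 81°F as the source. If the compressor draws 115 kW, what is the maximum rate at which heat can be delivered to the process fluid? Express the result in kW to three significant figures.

809 kW

In absolute terms T_C = 300.37 K and T_H = 350.15 K, so ΔT = 49.78 K.
COP_Carnot = T_H/ΔT = 350.15/49.78 = 7.034.
Q̇_max = COP_Carnot × Ẇ = 7.034 × 115.0 kW = 808.9 kW.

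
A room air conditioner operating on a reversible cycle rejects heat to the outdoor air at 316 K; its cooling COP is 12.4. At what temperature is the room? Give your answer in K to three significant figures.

292 K

For a Carnot refrigerator COP_R = T_C/(T_H − T_C), so T_C = COP·T_H/(1 + COP).
With T_H = 316.00 K, T_C = 12.4 × 316.00/13.40 = 292.42 K.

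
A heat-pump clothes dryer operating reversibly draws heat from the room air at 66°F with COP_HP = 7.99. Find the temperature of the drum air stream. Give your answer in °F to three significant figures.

141 °F

COP_HP = T_H/(T_H − T_C) rearranges to T_H = COP·T_C/(COP − 1).
With T_C = 292.04 K, T_H = 7.99 × 292.04/6.990 = 333.82 K.
Converting, 333.82 K = 141.20°F.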